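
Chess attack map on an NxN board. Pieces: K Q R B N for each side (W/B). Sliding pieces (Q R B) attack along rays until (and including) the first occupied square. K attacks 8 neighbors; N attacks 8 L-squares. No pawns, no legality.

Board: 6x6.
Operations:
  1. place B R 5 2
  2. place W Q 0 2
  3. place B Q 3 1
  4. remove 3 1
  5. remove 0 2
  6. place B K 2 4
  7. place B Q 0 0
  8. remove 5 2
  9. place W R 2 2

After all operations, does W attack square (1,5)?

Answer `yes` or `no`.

Op 1: place BR@(5,2)
Op 2: place WQ@(0,2)
Op 3: place BQ@(3,1)
Op 4: remove (3,1)
Op 5: remove (0,2)
Op 6: place BK@(2,4)
Op 7: place BQ@(0,0)
Op 8: remove (5,2)
Op 9: place WR@(2,2)
Per-piece attacks for W:
  WR@(2,2): attacks (2,3) (2,4) (2,1) (2,0) (3,2) (4,2) (5,2) (1,2) (0,2) [ray(0,1) blocked at (2,4)]
W attacks (1,5): no

Answer: no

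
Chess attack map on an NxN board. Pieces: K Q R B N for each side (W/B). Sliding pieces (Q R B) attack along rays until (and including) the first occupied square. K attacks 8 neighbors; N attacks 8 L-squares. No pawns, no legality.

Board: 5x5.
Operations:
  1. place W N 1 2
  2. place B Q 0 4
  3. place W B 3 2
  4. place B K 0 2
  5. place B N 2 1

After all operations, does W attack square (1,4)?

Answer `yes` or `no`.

Op 1: place WN@(1,2)
Op 2: place BQ@(0,4)
Op 3: place WB@(3,2)
Op 4: place BK@(0,2)
Op 5: place BN@(2,1)
Per-piece attacks for W:
  WN@(1,2): attacks (2,4) (3,3) (0,4) (2,0) (3,1) (0,0)
  WB@(3,2): attacks (4,3) (4,1) (2,3) (1,4) (2,1) [ray(-1,-1) blocked at (2,1)]
W attacks (1,4): yes

Answer: yes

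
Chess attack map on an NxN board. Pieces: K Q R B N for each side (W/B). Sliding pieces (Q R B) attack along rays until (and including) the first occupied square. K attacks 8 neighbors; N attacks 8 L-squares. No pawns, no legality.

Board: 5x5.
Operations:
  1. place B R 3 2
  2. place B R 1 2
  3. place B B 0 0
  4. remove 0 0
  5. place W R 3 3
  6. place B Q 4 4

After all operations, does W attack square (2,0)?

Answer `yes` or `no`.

Op 1: place BR@(3,2)
Op 2: place BR@(1,2)
Op 3: place BB@(0,0)
Op 4: remove (0,0)
Op 5: place WR@(3,3)
Op 6: place BQ@(4,4)
Per-piece attacks for W:
  WR@(3,3): attacks (3,4) (3,2) (4,3) (2,3) (1,3) (0,3) [ray(0,-1) blocked at (3,2)]
W attacks (2,0): no

Answer: no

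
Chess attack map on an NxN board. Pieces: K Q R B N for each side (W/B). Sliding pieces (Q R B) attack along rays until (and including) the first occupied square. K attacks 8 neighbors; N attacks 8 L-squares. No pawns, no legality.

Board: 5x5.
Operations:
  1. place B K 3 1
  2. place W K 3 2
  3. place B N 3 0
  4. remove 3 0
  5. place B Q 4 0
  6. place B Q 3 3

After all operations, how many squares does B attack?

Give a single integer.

Op 1: place BK@(3,1)
Op 2: place WK@(3,2)
Op 3: place BN@(3,0)
Op 4: remove (3,0)
Op 5: place BQ@(4,0)
Op 6: place BQ@(3,3)
Per-piece attacks for B:
  BK@(3,1): attacks (3,2) (3,0) (4,1) (2,1) (4,2) (4,0) (2,2) (2,0)
  BQ@(3,3): attacks (3,4) (3,2) (4,3) (2,3) (1,3) (0,3) (4,4) (4,2) (2,4) (2,2) (1,1) (0,0) [ray(0,-1) blocked at (3,2)]
  BQ@(4,0): attacks (4,1) (4,2) (4,3) (4,4) (3,0) (2,0) (1,0) (0,0) (3,1) [ray(-1,1) blocked at (3,1)]
Union (19 distinct): (0,0) (0,3) (1,0) (1,1) (1,3) (2,0) (2,1) (2,2) (2,3) (2,4) (3,0) (3,1) (3,2) (3,4) (4,0) (4,1) (4,2) (4,3) (4,4)

Answer: 19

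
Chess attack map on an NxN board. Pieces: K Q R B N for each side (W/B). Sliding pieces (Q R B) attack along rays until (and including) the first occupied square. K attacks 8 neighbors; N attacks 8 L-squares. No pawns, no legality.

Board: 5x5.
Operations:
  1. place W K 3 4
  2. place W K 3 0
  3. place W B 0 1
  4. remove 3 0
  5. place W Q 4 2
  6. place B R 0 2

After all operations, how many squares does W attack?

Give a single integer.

Answer: 15

Derivation:
Op 1: place WK@(3,4)
Op 2: place WK@(3,0)
Op 3: place WB@(0,1)
Op 4: remove (3,0)
Op 5: place WQ@(4,2)
Op 6: place BR@(0,2)
Per-piece attacks for W:
  WB@(0,1): attacks (1,2) (2,3) (3,4) (1,0) [ray(1,1) blocked at (3,4)]
  WK@(3,4): attacks (3,3) (4,4) (2,4) (4,3) (2,3)
  WQ@(4,2): attacks (4,3) (4,4) (4,1) (4,0) (3,2) (2,2) (1,2) (0,2) (3,3) (2,4) (3,1) (2,0) [ray(-1,0) blocked at (0,2)]
Union (15 distinct): (0,2) (1,0) (1,2) (2,0) (2,2) (2,3) (2,4) (3,1) (3,2) (3,3) (3,4) (4,0) (4,1) (4,3) (4,4)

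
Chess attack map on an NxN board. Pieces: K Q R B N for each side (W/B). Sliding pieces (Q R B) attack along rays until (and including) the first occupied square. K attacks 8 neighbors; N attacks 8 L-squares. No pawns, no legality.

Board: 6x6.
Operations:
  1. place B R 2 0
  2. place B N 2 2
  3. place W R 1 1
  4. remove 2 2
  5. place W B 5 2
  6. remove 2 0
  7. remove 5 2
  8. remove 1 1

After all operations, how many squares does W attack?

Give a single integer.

Op 1: place BR@(2,0)
Op 2: place BN@(2,2)
Op 3: place WR@(1,1)
Op 4: remove (2,2)
Op 5: place WB@(5,2)
Op 6: remove (2,0)
Op 7: remove (5,2)
Op 8: remove (1,1)
Per-piece attacks for W:
Union (0 distinct): (none)

Answer: 0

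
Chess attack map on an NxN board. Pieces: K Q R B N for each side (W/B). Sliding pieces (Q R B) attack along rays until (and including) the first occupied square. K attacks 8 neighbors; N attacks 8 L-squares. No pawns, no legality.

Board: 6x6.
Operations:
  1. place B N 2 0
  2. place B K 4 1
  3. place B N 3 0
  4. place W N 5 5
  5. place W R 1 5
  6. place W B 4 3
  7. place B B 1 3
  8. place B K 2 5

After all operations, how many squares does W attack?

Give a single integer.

Answer: 11

Derivation:
Op 1: place BN@(2,0)
Op 2: place BK@(4,1)
Op 3: place BN@(3,0)
Op 4: place WN@(5,5)
Op 5: place WR@(1,5)
Op 6: place WB@(4,3)
Op 7: place BB@(1,3)
Op 8: place BK@(2,5)
Per-piece attacks for W:
  WR@(1,5): attacks (1,4) (1,3) (2,5) (0,5) [ray(0,-1) blocked at (1,3); ray(1,0) blocked at (2,5)]
  WB@(4,3): attacks (5,4) (5,2) (3,4) (2,5) (3,2) (2,1) (1,0) [ray(-1,1) blocked at (2,5)]
  WN@(5,5): attacks (4,3) (3,4)
Union (11 distinct): (0,5) (1,0) (1,3) (1,4) (2,1) (2,5) (3,2) (3,4) (4,3) (5,2) (5,4)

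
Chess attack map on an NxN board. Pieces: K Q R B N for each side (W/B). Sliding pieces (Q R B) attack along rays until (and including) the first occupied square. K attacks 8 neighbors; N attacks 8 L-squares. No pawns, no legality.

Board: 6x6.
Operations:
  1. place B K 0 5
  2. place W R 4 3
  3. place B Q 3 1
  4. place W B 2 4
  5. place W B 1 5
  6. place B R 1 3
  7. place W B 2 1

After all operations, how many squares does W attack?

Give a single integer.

Op 1: place BK@(0,5)
Op 2: place WR@(4,3)
Op 3: place BQ@(3,1)
Op 4: place WB@(2,4)
Op 5: place WB@(1,5)
Op 6: place BR@(1,3)
Op 7: place WB@(2,1)
Per-piece attacks for W:
  WB@(1,5): attacks (2,4) (0,4) [ray(1,-1) blocked at (2,4)]
  WB@(2,1): attacks (3,2) (4,3) (3,0) (1,2) (0,3) (1,0) [ray(1,1) blocked at (4,3)]
  WB@(2,4): attacks (3,5) (3,3) (4,2) (5,1) (1,5) (1,3) [ray(-1,1) blocked at (1,5); ray(-1,-1) blocked at (1,3)]
  WR@(4,3): attacks (4,4) (4,5) (4,2) (4,1) (4,0) (5,3) (3,3) (2,3) (1,3) [ray(-1,0) blocked at (1,3)]
Union (20 distinct): (0,3) (0,4) (1,0) (1,2) (1,3) (1,5) (2,3) (2,4) (3,0) (3,2) (3,3) (3,5) (4,0) (4,1) (4,2) (4,3) (4,4) (4,5) (5,1) (5,3)

Answer: 20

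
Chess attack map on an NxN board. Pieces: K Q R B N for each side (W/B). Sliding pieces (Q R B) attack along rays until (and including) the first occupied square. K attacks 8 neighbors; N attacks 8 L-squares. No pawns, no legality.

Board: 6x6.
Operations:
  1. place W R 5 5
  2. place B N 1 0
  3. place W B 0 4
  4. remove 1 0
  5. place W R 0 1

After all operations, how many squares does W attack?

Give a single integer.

Op 1: place WR@(5,5)
Op 2: place BN@(1,0)
Op 3: place WB@(0,4)
Op 4: remove (1,0)
Op 5: place WR@(0,1)
Per-piece attacks for W:
  WR@(0,1): attacks (0,2) (0,3) (0,4) (0,0) (1,1) (2,1) (3,1) (4,1) (5,1) [ray(0,1) blocked at (0,4)]
  WB@(0,4): attacks (1,5) (1,3) (2,2) (3,1) (4,0)
  WR@(5,5): attacks (5,4) (5,3) (5,2) (5,1) (5,0) (4,5) (3,5) (2,5) (1,5) (0,5)
Union (21 distinct): (0,0) (0,2) (0,3) (0,4) (0,5) (1,1) (1,3) (1,5) (2,1) (2,2) (2,5) (3,1) (3,5) (4,0) (4,1) (4,5) (5,0) (5,1) (5,2) (5,3) (5,4)

Answer: 21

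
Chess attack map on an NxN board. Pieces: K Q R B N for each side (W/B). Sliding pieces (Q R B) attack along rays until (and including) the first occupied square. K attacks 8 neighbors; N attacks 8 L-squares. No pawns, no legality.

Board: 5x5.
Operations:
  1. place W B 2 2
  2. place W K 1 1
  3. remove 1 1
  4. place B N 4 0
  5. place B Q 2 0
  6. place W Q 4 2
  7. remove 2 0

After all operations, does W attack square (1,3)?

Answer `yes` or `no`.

Op 1: place WB@(2,2)
Op 2: place WK@(1,1)
Op 3: remove (1,1)
Op 4: place BN@(4,0)
Op 5: place BQ@(2,0)
Op 6: place WQ@(4,2)
Op 7: remove (2,0)
Per-piece attacks for W:
  WB@(2,2): attacks (3,3) (4,4) (3,1) (4,0) (1,3) (0,4) (1,1) (0,0) [ray(1,-1) blocked at (4,0)]
  WQ@(4,2): attacks (4,3) (4,4) (4,1) (4,0) (3,2) (2,2) (3,3) (2,4) (3,1) (2,0) [ray(0,-1) blocked at (4,0); ray(-1,0) blocked at (2,2)]
W attacks (1,3): yes

Answer: yes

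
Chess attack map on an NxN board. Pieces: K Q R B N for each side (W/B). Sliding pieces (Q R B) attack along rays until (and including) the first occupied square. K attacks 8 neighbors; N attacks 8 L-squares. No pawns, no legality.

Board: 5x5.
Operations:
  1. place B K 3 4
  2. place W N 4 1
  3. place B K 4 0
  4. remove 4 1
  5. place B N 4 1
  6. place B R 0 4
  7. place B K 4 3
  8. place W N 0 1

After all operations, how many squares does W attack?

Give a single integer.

Op 1: place BK@(3,4)
Op 2: place WN@(4,1)
Op 3: place BK@(4,0)
Op 4: remove (4,1)
Op 5: place BN@(4,1)
Op 6: place BR@(0,4)
Op 7: place BK@(4,3)
Op 8: place WN@(0,1)
Per-piece attacks for W:
  WN@(0,1): attacks (1,3) (2,2) (2,0)
Union (3 distinct): (1,3) (2,0) (2,2)

Answer: 3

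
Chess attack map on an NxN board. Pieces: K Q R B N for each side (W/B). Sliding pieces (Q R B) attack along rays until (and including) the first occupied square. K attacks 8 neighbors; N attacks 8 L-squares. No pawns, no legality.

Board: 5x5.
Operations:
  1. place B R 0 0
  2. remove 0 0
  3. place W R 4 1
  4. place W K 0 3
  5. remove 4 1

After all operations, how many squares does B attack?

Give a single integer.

Answer: 0

Derivation:
Op 1: place BR@(0,0)
Op 2: remove (0,0)
Op 3: place WR@(4,1)
Op 4: place WK@(0,3)
Op 5: remove (4,1)
Per-piece attacks for B:
Union (0 distinct): (none)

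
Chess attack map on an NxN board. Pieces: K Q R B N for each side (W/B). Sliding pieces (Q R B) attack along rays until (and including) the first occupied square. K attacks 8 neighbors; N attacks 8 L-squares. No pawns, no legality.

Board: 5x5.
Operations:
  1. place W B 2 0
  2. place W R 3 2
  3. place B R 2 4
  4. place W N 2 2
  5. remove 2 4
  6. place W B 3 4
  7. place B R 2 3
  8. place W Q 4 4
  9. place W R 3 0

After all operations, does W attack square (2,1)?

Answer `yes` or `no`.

Op 1: place WB@(2,0)
Op 2: place WR@(3,2)
Op 3: place BR@(2,4)
Op 4: place WN@(2,2)
Op 5: remove (2,4)
Op 6: place WB@(3,4)
Op 7: place BR@(2,3)
Op 8: place WQ@(4,4)
Op 9: place WR@(3,0)
Per-piece attacks for W:
  WB@(2,0): attacks (3,1) (4,2) (1,1) (0,2)
  WN@(2,2): attacks (3,4) (4,3) (1,4) (0,3) (3,0) (4,1) (1,0) (0,1)
  WR@(3,0): attacks (3,1) (3,2) (4,0) (2,0) [ray(0,1) blocked at (3,2); ray(-1,0) blocked at (2,0)]
  WR@(3,2): attacks (3,3) (3,4) (3,1) (3,0) (4,2) (2,2) [ray(0,1) blocked at (3,4); ray(0,-1) blocked at (3,0); ray(-1,0) blocked at (2,2)]
  WB@(3,4): attacks (4,3) (2,3) [ray(-1,-1) blocked at (2,3)]
  WQ@(4,4): attacks (4,3) (4,2) (4,1) (4,0) (3,4) (3,3) (2,2) [ray(-1,0) blocked at (3,4); ray(-1,-1) blocked at (2,2)]
W attacks (2,1): no

Answer: no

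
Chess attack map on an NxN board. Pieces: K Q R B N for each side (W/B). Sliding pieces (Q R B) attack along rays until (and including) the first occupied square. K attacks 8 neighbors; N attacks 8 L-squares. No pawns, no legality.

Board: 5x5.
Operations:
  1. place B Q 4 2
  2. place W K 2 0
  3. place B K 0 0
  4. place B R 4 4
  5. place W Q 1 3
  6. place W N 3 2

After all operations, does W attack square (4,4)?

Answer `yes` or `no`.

Answer: yes

Derivation:
Op 1: place BQ@(4,2)
Op 2: place WK@(2,0)
Op 3: place BK@(0,0)
Op 4: place BR@(4,4)
Op 5: place WQ@(1,3)
Op 6: place WN@(3,2)
Per-piece attacks for W:
  WQ@(1,3): attacks (1,4) (1,2) (1,1) (1,0) (2,3) (3,3) (4,3) (0,3) (2,4) (2,2) (3,1) (4,0) (0,4) (0,2)
  WK@(2,0): attacks (2,1) (3,0) (1,0) (3,1) (1,1)
  WN@(3,2): attacks (4,4) (2,4) (1,3) (4,0) (2,0) (1,1)
W attacks (4,4): yes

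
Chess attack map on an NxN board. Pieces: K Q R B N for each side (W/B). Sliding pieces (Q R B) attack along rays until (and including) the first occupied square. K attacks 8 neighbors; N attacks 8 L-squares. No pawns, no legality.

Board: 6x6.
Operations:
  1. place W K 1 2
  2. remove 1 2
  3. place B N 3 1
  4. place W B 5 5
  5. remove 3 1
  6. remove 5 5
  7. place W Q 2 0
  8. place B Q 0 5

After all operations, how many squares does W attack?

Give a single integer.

Answer: 15

Derivation:
Op 1: place WK@(1,2)
Op 2: remove (1,2)
Op 3: place BN@(3,1)
Op 4: place WB@(5,5)
Op 5: remove (3,1)
Op 6: remove (5,5)
Op 7: place WQ@(2,0)
Op 8: place BQ@(0,5)
Per-piece attacks for W:
  WQ@(2,0): attacks (2,1) (2,2) (2,3) (2,4) (2,5) (3,0) (4,0) (5,0) (1,0) (0,0) (3,1) (4,2) (5,3) (1,1) (0,2)
Union (15 distinct): (0,0) (0,2) (1,0) (1,1) (2,1) (2,2) (2,3) (2,4) (2,5) (3,0) (3,1) (4,0) (4,2) (5,0) (5,3)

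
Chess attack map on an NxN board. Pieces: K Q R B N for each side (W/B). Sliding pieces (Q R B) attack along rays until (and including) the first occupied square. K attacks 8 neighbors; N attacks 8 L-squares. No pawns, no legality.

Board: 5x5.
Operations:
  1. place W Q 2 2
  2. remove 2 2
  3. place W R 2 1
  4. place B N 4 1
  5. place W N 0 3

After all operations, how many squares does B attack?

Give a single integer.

Op 1: place WQ@(2,2)
Op 2: remove (2,2)
Op 3: place WR@(2,1)
Op 4: place BN@(4,1)
Op 5: place WN@(0,3)
Per-piece attacks for B:
  BN@(4,1): attacks (3,3) (2,2) (2,0)
Union (3 distinct): (2,0) (2,2) (3,3)

Answer: 3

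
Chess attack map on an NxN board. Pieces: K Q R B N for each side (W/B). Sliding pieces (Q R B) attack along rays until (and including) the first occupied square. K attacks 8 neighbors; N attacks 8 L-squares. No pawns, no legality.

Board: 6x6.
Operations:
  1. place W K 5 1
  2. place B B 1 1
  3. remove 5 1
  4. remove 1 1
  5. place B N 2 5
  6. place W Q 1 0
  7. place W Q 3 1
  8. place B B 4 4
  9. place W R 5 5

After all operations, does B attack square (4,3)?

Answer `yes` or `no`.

Answer: no

Derivation:
Op 1: place WK@(5,1)
Op 2: place BB@(1,1)
Op 3: remove (5,1)
Op 4: remove (1,1)
Op 5: place BN@(2,5)
Op 6: place WQ@(1,0)
Op 7: place WQ@(3,1)
Op 8: place BB@(4,4)
Op 9: place WR@(5,5)
Per-piece attacks for B:
  BN@(2,5): attacks (3,3) (4,4) (1,3) (0,4)
  BB@(4,4): attacks (5,5) (5,3) (3,5) (3,3) (2,2) (1,1) (0,0) [ray(1,1) blocked at (5,5)]
B attacks (4,3): no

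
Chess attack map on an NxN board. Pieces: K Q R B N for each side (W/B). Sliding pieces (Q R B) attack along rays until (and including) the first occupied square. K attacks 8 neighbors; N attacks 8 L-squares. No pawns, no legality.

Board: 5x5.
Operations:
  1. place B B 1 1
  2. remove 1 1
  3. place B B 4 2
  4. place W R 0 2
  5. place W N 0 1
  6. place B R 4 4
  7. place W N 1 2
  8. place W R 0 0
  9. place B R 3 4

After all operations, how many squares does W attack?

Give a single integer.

Answer: 14

Derivation:
Op 1: place BB@(1,1)
Op 2: remove (1,1)
Op 3: place BB@(4,2)
Op 4: place WR@(0,2)
Op 5: place WN@(0,1)
Op 6: place BR@(4,4)
Op 7: place WN@(1,2)
Op 8: place WR@(0,0)
Op 9: place BR@(3,4)
Per-piece attacks for W:
  WR@(0,0): attacks (0,1) (1,0) (2,0) (3,0) (4,0) [ray(0,1) blocked at (0,1)]
  WN@(0,1): attacks (1,3) (2,2) (2,0)
  WR@(0,2): attacks (0,3) (0,4) (0,1) (1,2) [ray(0,-1) blocked at (0,1); ray(1,0) blocked at (1,2)]
  WN@(1,2): attacks (2,4) (3,3) (0,4) (2,0) (3,1) (0,0)
Union (14 distinct): (0,0) (0,1) (0,3) (0,4) (1,0) (1,2) (1,3) (2,0) (2,2) (2,4) (3,0) (3,1) (3,3) (4,0)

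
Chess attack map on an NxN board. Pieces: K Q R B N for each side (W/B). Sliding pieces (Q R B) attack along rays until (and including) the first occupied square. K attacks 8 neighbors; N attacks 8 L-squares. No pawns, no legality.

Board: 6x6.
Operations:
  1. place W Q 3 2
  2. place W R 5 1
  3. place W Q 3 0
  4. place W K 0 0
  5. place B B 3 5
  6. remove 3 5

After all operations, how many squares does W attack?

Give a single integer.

Op 1: place WQ@(3,2)
Op 2: place WR@(5,1)
Op 3: place WQ@(3,0)
Op 4: place WK@(0,0)
Op 5: place BB@(3,5)
Op 6: remove (3,5)
Per-piece attacks for W:
  WK@(0,0): attacks (0,1) (1,0) (1,1)
  WQ@(3,0): attacks (3,1) (3,2) (4,0) (5,0) (2,0) (1,0) (0,0) (4,1) (5,2) (2,1) (1,2) (0,3) [ray(0,1) blocked at (3,2); ray(-1,0) blocked at (0,0)]
  WQ@(3,2): attacks (3,3) (3,4) (3,5) (3,1) (3,0) (4,2) (5,2) (2,2) (1,2) (0,2) (4,3) (5,4) (4,1) (5,0) (2,3) (1,4) (0,5) (2,1) (1,0) [ray(0,-1) blocked at (3,0)]
  WR@(5,1): attacks (5,2) (5,3) (5,4) (5,5) (5,0) (4,1) (3,1) (2,1) (1,1) (0,1)
Union (28 distinct): (0,0) (0,1) (0,2) (0,3) (0,5) (1,0) (1,1) (1,2) (1,4) (2,0) (2,1) (2,2) (2,3) (3,0) (3,1) (3,2) (3,3) (3,4) (3,5) (4,0) (4,1) (4,2) (4,3) (5,0) (5,2) (5,3) (5,4) (5,5)

Answer: 28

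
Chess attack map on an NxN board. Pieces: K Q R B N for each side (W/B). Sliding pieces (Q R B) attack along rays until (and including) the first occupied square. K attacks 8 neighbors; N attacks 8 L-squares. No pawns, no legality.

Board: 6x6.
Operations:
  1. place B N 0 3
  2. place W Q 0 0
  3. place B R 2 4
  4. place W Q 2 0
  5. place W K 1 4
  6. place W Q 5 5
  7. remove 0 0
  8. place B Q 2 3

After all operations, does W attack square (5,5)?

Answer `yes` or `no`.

Op 1: place BN@(0,3)
Op 2: place WQ@(0,0)
Op 3: place BR@(2,4)
Op 4: place WQ@(2,0)
Op 5: place WK@(1,4)
Op 6: place WQ@(5,5)
Op 7: remove (0,0)
Op 8: place BQ@(2,3)
Per-piece attacks for W:
  WK@(1,4): attacks (1,5) (1,3) (2,4) (0,4) (2,5) (2,3) (0,5) (0,3)
  WQ@(2,0): attacks (2,1) (2,2) (2,3) (3,0) (4,0) (5,0) (1,0) (0,0) (3,1) (4,2) (5,3) (1,1) (0,2) [ray(0,1) blocked at (2,3)]
  WQ@(5,5): attacks (5,4) (5,3) (5,2) (5,1) (5,0) (4,5) (3,5) (2,5) (1,5) (0,5) (4,4) (3,3) (2,2) (1,1) (0,0)
W attacks (5,5): no

Answer: no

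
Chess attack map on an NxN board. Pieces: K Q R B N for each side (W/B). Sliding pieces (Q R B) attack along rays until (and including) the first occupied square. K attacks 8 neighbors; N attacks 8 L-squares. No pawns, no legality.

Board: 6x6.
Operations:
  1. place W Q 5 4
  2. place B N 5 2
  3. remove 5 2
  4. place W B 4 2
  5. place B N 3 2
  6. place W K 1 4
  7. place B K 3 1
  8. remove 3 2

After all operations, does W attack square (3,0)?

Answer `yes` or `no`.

Op 1: place WQ@(5,4)
Op 2: place BN@(5,2)
Op 3: remove (5,2)
Op 4: place WB@(4,2)
Op 5: place BN@(3,2)
Op 6: place WK@(1,4)
Op 7: place BK@(3,1)
Op 8: remove (3,2)
Per-piece attacks for W:
  WK@(1,4): attacks (1,5) (1,3) (2,4) (0,4) (2,5) (2,3) (0,5) (0,3)
  WB@(4,2): attacks (5,3) (5,1) (3,3) (2,4) (1,5) (3,1) [ray(-1,-1) blocked at (3,1)]
  WQ@(5,4): attacks (5,5) (5,3) (5,2) (5,1) (5,0) (4,4) (3,4) (2,4) (1,4) (4,5) (4,3) (3,2) (2,1) (1,0) [ray(-1,0) blocked at (1,4)]
W attacks (3,0): no

Answer: no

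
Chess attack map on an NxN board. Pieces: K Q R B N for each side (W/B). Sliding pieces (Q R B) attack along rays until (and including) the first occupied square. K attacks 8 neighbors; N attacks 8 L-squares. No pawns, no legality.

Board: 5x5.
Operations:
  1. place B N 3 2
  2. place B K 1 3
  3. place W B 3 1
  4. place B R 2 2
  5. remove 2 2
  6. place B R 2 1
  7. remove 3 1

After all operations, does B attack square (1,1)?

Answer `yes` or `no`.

Op 1: place BN@(3,2)
Op 2: place BK@(1,3)
Op 3: place WB@(3,1)
Op 4: place BR@(2,2)
Op 5: remove (2,2)
Op 6: place BR@(2,1)
Op 7: remove (3,1)
Per-piece attacks for B:
  BK@(1,3): attacks (1,4) (1,2) (2,3) (0,3) (2,4) (2,2) (0,4) (0,2)
  BR@(2,1): attacks (2,2) (2,3) (2,4) (2,0) (3,1) (4,1) (1,1) (0,1)
  BN@(3,2): attacks (4,4) (2,4) (1,3) (4,0) (2,0) (1,1)
B attacks (1,1): yes

Answer: yes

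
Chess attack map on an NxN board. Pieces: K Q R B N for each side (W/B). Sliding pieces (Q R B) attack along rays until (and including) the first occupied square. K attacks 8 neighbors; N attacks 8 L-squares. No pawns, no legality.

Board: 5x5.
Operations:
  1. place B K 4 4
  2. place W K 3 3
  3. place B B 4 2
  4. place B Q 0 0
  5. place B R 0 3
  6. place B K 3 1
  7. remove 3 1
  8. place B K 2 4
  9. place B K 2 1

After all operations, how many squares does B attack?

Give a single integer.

Op 1: place BK@(4,4)
Op 2: place WK@(3,3)
Op 3: place BB@(4,2)
Op 4: place BQ@(0,0)
Op 5: place BR@(0,3)
Op 6: place BK@(3,1)
Op 7: remove (3,1)
Op 8: place BK@(2,4)
Op 9: place BK@(2,1)
Per-piece attacks for B:
  BQ@(0,0): attacks (0,1) (0,2) (0,3) (1,0) (2,0) (3,0) (4,0) (1,1) (2,2) (3,3) [ray(0,1) blocked at (0,3); ray(1,1) blocked at (3,3)]
  BR@(0,3): attacks (0,4) (0,2) (0,1) (0,0) (1,3) (2,3) (3,3) [ray(0,-1) blocked at (0,0); ray(1,0) blocked at (3,3)]
  BK@(2,1): attacks (2,2) (2,0) (3,1) (1,1) (3,2) (3,0) (1,2) (1,0)
  BK@(2,4): attacks (2,3) (3,4) (1,4) (3,3) (1,3)
  BB@(4,2): attacks (3,3) (3,1) (2,0) [ray(-1,1) blocked at (3,3)]
  BK@(4,4): attacks (4,3) (3,4) (3,3)
Union (20 distinct): (0,0) (0,1) (0,2) (0,3) (0,4) (1,0) (1,1) (1,2) (1,3) (1,4) (2,0) (2,2) (2,3) (3,0) (3,1) (3,2) (3,3) (3,4) (4,0) (4,3)

Answer: 20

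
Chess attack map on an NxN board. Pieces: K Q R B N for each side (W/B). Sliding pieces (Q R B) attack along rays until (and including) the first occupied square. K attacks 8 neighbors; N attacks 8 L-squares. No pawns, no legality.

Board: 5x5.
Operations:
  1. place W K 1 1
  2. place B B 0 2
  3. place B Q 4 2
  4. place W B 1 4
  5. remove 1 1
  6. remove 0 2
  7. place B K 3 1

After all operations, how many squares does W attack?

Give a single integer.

Answer: 4

Derivation:
Op 1: place WK@(1,1)
Op 2: place BB@(0,2)
Op 3: place BQ@(4,2)
Op 4: place WB@(1,4)
Op 5: remove (1,1)
Op 6: remove (0,2)
Op 7: place BK@(3,1)
Per-piece attacks for W:
  WB@(1,4): attacks (2,3) (3,2) (4,1) (0,3)
Union (4 distinct): (0,3) (2,3) (3,2) (4,1)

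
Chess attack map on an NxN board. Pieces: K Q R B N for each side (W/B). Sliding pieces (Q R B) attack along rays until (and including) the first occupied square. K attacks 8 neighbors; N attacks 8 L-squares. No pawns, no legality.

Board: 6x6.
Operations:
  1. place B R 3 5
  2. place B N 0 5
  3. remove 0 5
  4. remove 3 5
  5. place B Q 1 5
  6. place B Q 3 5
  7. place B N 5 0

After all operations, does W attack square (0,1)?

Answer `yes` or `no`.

Answer: no

Derivation:
Op 1: place BR@(3,5)
Op 2: place BN@(0,5)
Op 3: remove (0,5)
Op 4: remove (3,5)
Op 5: place BQ@(1,5)
Op 6: place BQ@(3,5)
Op 7: place BN@(5,0)
Per-piece attacks for W:
W attacks (0,1): no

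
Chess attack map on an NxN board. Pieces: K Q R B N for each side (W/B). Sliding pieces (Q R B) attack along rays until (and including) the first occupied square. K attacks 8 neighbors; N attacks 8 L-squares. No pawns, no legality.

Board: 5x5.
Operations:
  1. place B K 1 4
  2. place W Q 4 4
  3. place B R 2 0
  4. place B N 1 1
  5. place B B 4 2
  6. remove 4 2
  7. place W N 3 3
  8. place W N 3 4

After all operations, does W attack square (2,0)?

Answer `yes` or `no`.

Answer: no

Derivation:
Op 1: place BK@(1,4)
Op 2: place WQ@(4,4)
Op 3: place BR@(2,0)
Op 4: place BN@(1,1)
Op 5: place BB@(4,2)
Op 6: remove (4,2)
Op 7: place WN@(3,3)
Op 8: place WN@(3,4)
Per-piece attacks for W:
  WN@(3,3): attacks (1,4) (4,1) (2,1) (1,2)
  WN@(3,4): attacks (4,2) (2,2) (1,3)
  WQ@(4,4): attacks (4,3) (4,2) (4,1) (4,0) (3,4) (3,3) [ray(-1,0) blocked at (3,4); ray(-1,-1) blocked at (3,3)]
W attacks (2,0): no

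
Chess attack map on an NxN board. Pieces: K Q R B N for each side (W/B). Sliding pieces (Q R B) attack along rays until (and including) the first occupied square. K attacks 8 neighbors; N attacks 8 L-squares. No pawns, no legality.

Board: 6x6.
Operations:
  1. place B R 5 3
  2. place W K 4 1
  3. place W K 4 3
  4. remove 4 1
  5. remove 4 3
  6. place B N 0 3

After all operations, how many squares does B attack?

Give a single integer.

Op 1: place BR@(5,3)
Op 2: place WK@(4,1)
Op 3: place WK@(4,3)
Op 4: remove (4,1)
Op 5: remove (4,3)
Op 6: place BN@(0,3)
Per-piece attacks for B:
  BN@(0,3): attacks (1,5) (2,4) (1,1) (2,2)
  BR@(5,3): attacks (5,4) (5,5) (5,2) (5,1) (5,0) (4,3) (3,3) (2,3) (1,3) (0,3) [ray(-1,0) blocked at (0,3)]
Union (14 distinct): (0,3) (1,1) (1,3) (1,5) (2,2) (2,3) (2,4) (3,3) (4,3) (5,0) (5,1) (5,2) (5,4) (5,5)

Answer: 14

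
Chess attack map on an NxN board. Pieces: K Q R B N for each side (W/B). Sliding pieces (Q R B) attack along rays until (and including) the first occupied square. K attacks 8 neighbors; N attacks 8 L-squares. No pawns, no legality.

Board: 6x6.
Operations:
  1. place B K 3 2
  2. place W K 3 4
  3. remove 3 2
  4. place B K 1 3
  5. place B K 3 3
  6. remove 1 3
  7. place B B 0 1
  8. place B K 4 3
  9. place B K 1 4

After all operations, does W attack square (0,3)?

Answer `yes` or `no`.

Op 1: place BK@(3,2)
Op 2: place WK@(3,4)
Op 3: remove (3,2)
Op 4: place BK@(1,3)
Op 5: place BK@(3,3)
Op 6: remove (1,3)
Op 7: place BB@(0,1)
Op 8: place BK@(4,3)
Op 9: place BK@(1,4)
Per-piece attacks for W:
  WK@(3,4): attacks (3,5) (3,3) (4,4) (2,4) (4,5) (4,3) (2,5) (2,3)
W attacks (0,3): no

Answer: no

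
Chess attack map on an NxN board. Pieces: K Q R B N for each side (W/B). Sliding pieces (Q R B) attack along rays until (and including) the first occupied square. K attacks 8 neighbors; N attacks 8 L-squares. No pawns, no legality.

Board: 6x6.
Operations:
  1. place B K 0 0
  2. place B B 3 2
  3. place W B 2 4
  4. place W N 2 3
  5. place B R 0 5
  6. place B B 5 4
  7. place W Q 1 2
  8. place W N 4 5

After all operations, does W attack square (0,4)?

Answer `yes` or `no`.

Op 1: place BK@(0,0)
Op 2: place BB@(3,2)
Op 3: place WB@(2,4)
Op 4: place WN@(2,3)
Op 5: place BR@(0,5)
Op 6: place BB@(5,4)
Op 7: place WQ@(1,2)
Op 8: place WN@(4,5)
Per-piece attacks for W:
  WQ@(1,2): attacks (1,3) (1,4) (1,5) (1,1) (1,0) (2,2) (3,2) (0,2) (2,3) (2,1) (3,0) (0,3) (0,1) [ray(1,0) blocked at (3,2); ray(1,1) blocked at (2,3)]
  WN@(2,3): attacks (3,5) (4,4) (1,5) (0,4) (3,1) (4,2) (1,1) (0,2)
  WB@(2,4): attacks (3,5) (3,3) (4,2) (5,1) (1,5) (1,3) (0,2)
  WN@(4,5): attacks (5,3) (3,3) (2,4)
W attacks (0,4): yes

Answer: yes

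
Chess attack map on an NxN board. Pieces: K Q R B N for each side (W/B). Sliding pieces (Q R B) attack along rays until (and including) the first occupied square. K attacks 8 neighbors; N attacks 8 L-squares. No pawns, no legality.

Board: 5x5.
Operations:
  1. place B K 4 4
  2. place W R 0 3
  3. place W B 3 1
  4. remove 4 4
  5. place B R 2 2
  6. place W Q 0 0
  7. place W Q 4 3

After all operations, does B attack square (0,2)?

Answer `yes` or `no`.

Op 1: place BK@(4,4)
Op 2: place WR@(0,3)
Op 3: place WB@(3,1)
Op 4: remove (4,4)
Op 5: place BR@(2,2)
Op 6: place WQ@(0,0)
Op 7: place WQ@(4,3)
Per-piece attacks for B:
  BR@(2,2): attacks (2,3) (2,4) (2,1) (2,0) (3,2) (4,2) (1,2) (0,2)
B attacks (0,2): yes

Answer: yes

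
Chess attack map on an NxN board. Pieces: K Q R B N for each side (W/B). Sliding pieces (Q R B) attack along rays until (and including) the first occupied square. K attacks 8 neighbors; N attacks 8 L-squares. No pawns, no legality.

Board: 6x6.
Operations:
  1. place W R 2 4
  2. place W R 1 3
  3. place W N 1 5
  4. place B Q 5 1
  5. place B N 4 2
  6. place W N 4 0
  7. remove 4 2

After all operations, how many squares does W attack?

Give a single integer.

Answer: 20

Derivation:
Op 1: place WR@(2,4)
Op 2: place WR@(1,3)
Op 3: place WN@(1,5)
Op 4: place BQ@(5,1)
Op 5: place BN@(4,2)
Op 6: place WN@(4,0)
Op 7: remove (4,2)
Per-piece attacks for W:
  WR@(1,3): attacks (1,4) (1,5) (1,2) (1,1) (1,0) (2,3) (3,3) (4,3) (5,3) (0,3) [ray(0,1) blocked at (1,5)]
  WN@(1,5): attacks (2,3) (3,4) (0,3)
  WR@(2,4): attacks (2,5) (2,3) (2,2) (2,1) (2,0) (3,4) (4,4) (5,4) (1,4) (0,4)
  WN@(4,0): attacks (5,2) (3,2) (2,1)
Union (20 distinct): (0,3) (0,4) (1,0) (1,1) (1,2) (1,4) (1,5) (2,0) (2,1) (2,2) (2,3) (2,5) (3,2) (3,3) (3,4) (4,3) (4,4) (5,2) (5,3) (5,4)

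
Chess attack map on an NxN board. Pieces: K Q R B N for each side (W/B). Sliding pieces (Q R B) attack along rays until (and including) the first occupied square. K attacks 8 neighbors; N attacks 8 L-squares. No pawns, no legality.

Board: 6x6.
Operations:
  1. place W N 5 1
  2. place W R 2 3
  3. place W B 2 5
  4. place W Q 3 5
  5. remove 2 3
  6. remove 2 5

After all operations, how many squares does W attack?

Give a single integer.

Op 1: place WN@(5,1)
Op 2: place WR@(2,3)
Op 3: place WB@(2,5)
Op 4: place WQ@(3,5)
Op 5: remove (2,3)
Op 6: remove (2,5)
Per-piece attacks for W:
  WQ@(3,5): attacks (3,4) (3,3) (3,2) (3,1) (3,0) (4,5) (5,5) (2,5) (1,5) (0,5) (4,4) (5,3) (2,4) (1,3) (0,2)
  WN@(5,1): attacks (4,3) (3,2) (3,0)
Union (16 distinct): (0,2) (0,5) (1,3) (1,5) (2,4) (2,5) (3,0) (3,1) (3,2) (3,3) (3,4) (4,3) (4,4) (4,5) (5,3) (5,5)

Answer: 16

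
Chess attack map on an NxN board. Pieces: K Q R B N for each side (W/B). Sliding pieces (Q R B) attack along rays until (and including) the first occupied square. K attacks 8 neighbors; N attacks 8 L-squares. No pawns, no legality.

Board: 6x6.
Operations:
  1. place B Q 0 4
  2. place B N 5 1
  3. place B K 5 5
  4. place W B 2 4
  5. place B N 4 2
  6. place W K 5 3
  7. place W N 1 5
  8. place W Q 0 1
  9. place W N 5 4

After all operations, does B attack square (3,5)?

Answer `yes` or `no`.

Answer: no

Derivation:
Op 1: place BQ@(0,4)
Op 2: place BN@(5,1)
Op 3: place BK@(5,5)
Op 4: place WB@(2,4)
Op 5: place BN@(4,2)
Op 6: place WK@(5,3)
Op 7: place WN@(1,5)
Op 8: place WQ@(0,1)
Op 9: place WN@(5,4)
Per-piece attacks for B:
  BQ@(0,4): attacks (0,5) (0,3) (0,2) (0,1) (1,4) (2,4) (1,5) (1,3) (2,2) (3,1) (4,0) [ray(0,-1) blocked at (0,1); ray(1,0) blocked at (2,4); ray(1,1) blocked at (1,5)]
  BN@(4,2): attacks (5,4) (3,4) (2,3) (5,0) (3,0) (2,1)
  BN@(5,1): attacks (4,3) (3,2) (3,0)
  BK@(5,5): attacks (5,4) (4,5) (4,4)
B attacks (3,5): no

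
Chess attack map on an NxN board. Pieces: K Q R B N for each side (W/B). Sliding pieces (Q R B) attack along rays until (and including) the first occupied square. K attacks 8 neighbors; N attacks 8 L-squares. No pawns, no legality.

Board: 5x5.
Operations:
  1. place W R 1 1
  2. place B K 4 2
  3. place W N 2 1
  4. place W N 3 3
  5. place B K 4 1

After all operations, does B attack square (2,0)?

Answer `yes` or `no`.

Answer: no

Derivation:
Op 1: place WR@(1,1)
Op 2: place BK@(4,2)
Op 3: place WN@(2,1)
Op 4: place WN@(3,3)
Op 5: place BK@(4,1)
Per-piece attacks for B:
  BK@(4,1): attacks (4,2) (4,0) (3,1) (3,2) (3,0)
  BK@(4,2): attacks (4,3) (4,1) (3,2) (3,3) (3,1)
B attacks (2,0): no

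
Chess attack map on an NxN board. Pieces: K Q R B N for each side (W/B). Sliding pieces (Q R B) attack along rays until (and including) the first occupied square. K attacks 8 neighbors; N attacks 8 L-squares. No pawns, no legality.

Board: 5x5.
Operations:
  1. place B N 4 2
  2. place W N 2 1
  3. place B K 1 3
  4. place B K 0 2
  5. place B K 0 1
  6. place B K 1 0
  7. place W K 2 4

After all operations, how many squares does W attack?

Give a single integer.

Op 1: place BN@(4,2)
Op 2: place WN@(2,1)
Op 3: place BK@(1,3)
Op 4: place BK@(0,2)
Op 5: place BK@(0,1)
Op 6: place BK@(1,0)
Op 7: place WK@(2,4)
Per-piece attacks for W:
  WN@(2,1): attacks (3,3) (4,2) (1,3) (0,2) (4,0) (0,0)
  WK@(2,4): attacks (2,3) (3,4) (1,4) (3,3) (1,3)
Union (9 distinct): (0,0) (0,2) (1,3) (1,4) (2,3) (3,3) (3,4) (4,0) (4,2)

Answer: 9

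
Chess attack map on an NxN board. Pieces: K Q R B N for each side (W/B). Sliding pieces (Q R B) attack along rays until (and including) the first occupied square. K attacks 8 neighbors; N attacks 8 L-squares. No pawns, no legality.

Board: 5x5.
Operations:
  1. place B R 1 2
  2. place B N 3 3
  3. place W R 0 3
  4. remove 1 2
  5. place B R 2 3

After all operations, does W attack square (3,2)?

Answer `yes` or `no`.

Op 1: place BR@(1,2)
Op 2: place BN@(3,3)
Op 3: place WR@(0,3)
Op 4: remove (1,2)
Op 5: place BR@(2,3)
Per-piece attacks for W:
  WR@(0,3): attacks (0,4) (0,2) (0,1) (0,0) (1,3) (2,3) [ray(1,0) blocked at (2,3)]
W attacks (3,2): no

Answer: no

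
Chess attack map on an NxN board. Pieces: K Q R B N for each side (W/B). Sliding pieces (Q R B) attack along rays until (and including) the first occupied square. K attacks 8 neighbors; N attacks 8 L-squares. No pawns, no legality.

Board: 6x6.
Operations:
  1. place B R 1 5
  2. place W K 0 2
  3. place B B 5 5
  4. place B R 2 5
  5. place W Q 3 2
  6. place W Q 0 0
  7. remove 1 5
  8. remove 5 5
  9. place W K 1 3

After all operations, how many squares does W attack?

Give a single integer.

Answer: 29

Derivation:
Op 1: place BR@(1,5)
Op 2: place WK@(0,2)
Op 3: place BB@(5,5)
Op 4: place BR@(2,5)
Op 5: place WQ@(3,2)
Op 6: place WQ@(0,0)
Op 7: remove (1,5)
Op 8: remove (5,5)
Op 9: place WK@(1,3)
Per-piece attacks for W:
  WQ@(0,0): attacks (0,1) (0,2) (1,0) (2,0) (3,0) (4,0) (5,0) (1,1) (2,2) (3,3) (4,4) (5,5) [ray(0,1) blocked at (0,2)]
  WK@(0,2): attacks (0,3) (0,1) (1,2) (1,3) (1,1)
  WK@(1,3): attacks (1,4) (1,2) (2,3) (0,3) (2,4) (2,2) (0,4) (0,2)
  WQ@(3,2): attacks (3,3) (3,4) (3,5) (3,1) (3,0) (4,2) (5,2) (2,2) (1,2) (0,2) (4,3) (5,4) (4,1) (5,0) (2,3) (1,4) (0,5) (2,1) (1,0) [ray(-1,0) blocked at (0,2)]
Union (29 distinct): (0,1) (0,2) (0,3) (0,4) (0,5) (1,0) (1,1) (1,2) (1,3) (1,4) (2,0) (2,1) (2,2) (2,3) (2,4) (3,0) (3,1) (3,3) (3,4) (3,5) (4,0) (4,1) (4,2) (4,3) (4,4) (5,0) (5,2) (5,4) (5,5)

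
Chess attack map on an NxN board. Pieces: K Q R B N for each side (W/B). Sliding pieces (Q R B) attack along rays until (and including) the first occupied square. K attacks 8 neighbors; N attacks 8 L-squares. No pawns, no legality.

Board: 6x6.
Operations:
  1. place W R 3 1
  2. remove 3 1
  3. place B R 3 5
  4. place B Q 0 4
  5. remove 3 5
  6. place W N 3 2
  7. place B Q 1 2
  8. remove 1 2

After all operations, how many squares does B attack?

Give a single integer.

Op 1: place WR@(3,1)
Op 2: remove (3,1)
Op 3: place BR@(3,5)
Op 4: place BQ@(0,4)
Op 5: remove (3,5)
Op 6: place WN@(3,2)
Op 7: place BQ@(1,2)
Op 8: remove (1,2)
Per-piece attacks for B:
  BQ@(0,4): attacks (0,5) (0,3) (0,2) (0,1) (0,0) (1,4) (2,4) (3,4) (4,4) (5,4) (1,5) (1,3) (2,2) (3,1) (4,0)
Union (15 distinct): (0,0) (0,1) (0,2) (0,3) (0,5) (1,3) (1,4) (1,5) (2,2) (2,4) (3,1) (3,4) (4,0) (4,4) (5,4)

Answer: 15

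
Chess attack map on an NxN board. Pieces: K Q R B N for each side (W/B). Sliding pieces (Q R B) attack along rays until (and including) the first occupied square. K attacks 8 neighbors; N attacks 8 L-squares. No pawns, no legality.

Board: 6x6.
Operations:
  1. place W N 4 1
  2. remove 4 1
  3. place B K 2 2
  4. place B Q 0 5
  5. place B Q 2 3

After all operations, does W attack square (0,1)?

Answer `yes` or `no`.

Op 1: place WN@(4,1)
Op 2: remove (4,1)
Op 3: place BK@(2,2)
Op 4: place BQ@(0,5)
Op 5: place BQ@(2,3)
Per-piece attacks for W:
W attacks (0,1): no

Answer: no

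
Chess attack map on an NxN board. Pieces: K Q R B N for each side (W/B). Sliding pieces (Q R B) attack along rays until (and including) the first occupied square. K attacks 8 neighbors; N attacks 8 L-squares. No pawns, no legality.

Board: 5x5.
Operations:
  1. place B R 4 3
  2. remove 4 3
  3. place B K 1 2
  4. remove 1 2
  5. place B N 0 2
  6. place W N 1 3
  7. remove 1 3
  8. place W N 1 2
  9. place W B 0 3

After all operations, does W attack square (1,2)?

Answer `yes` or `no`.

Answer: yes

Derivation:
Op 1: place BR@(4,3)
Op 2: remove (4,3)
Op 3: place BK@(1,2)
Op 4: remove (1,2)
Op 5: place BN@(0,2)
Op 6: place WN@(1,3)
Op 7: remove (1,3)
Op 8: place WN@(1,2)
Op 9: place WB@(0,3)
Per-piece attacks for W:
  WB@(0,3): attacks (1,4) (1,2) [ray(1,-1) blocked at (1,2)]
  WN@(1,2): attacks (2,4) (3,3) (0,4) (2,0) (3,1) (0,0)
W attacks (1,2): yes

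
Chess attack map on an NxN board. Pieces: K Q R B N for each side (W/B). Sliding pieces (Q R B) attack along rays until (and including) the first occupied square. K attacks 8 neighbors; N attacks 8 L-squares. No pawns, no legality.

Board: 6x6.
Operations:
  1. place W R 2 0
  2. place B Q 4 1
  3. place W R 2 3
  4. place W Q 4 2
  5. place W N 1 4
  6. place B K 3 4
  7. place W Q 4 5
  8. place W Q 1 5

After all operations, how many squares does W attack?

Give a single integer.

Answer: 34

Derivation:
Op 1: place WR@(2,0)
Op 2: place BQ@(4,1)
Op 3: place WR@(2,3)
Op 4: place WQ@(4,2)
Op 5: place WN@(1,4)
Op 6: place BK@(3,4)
Op 7: place WQ@(4,5)
Op 8: place WQ@(1,5)
Per-piece attacks for W:
  WN@(1,4): attacks (3,5) (2,2) (3,3) (0,2)
  WQ@(1,5): attacks (1,4) (2,5) (3,5) (4,5) (0,5) (2,4) (3,3) (4,2) (0,4) [ray(0,-1) blocked at (1,4); ray(1,0) blocked at (4,5); ray(1,-1) blocked at (4,2)]
  WR@(2,0): attacks (2,1) (2,2) (2,3) (3,0) (4,0) (5,0) (1,0) (0,0) [ray(0,1) blocked at (2,3)]
  WR@(2,3): attacks (2,4) (2,5) (2,2) (2,1) (2,0) (3,3) (4,3) (5,3) (1,3) (0,3) [ray(0,-1) blocked at (2,0)]
  WQ@(4,2): attacks (4,3) (4,4) (4,5) (4,1) (5,2) (3,2) (2,2) (1,2) (0,2) (5,3) (5,1) (3,3) (2,4) (1,5) (3,1) (2,0) [ray(0,1) blocked at (4,5); ray(0,-1) blocked at (4,1); ray(-1,1) blocked at (1,5); ray(-1,-1) blocked at (2,0)]
  WQ@(4,5): attacks (4,4) (4,3) (4,2) (5,5) (3,5) (2,5) (1,5) (5,4) (3,4) [ray(0,-1) blocked at (4,2); ray(-1,0) blocked at (1,5); ray(-1,-1) blocked at (3,4)]
Union (34 distinct): (0,0) (0,2) (0,3) (0,4) (0,5) (1,0) (1,2) (1,3) (1,4) (1,5) (2,0) (2,1) (2,2) (2,3) (2,4) (2,5) (3,0) (3,1) (3,2) (3,3) (3,4) (3,5) (4,0) (4,1) (4,2) (4,3) (4,4) (4,5) (5,0) (5,1) (5,2) (5,3) (5,4) (5,5)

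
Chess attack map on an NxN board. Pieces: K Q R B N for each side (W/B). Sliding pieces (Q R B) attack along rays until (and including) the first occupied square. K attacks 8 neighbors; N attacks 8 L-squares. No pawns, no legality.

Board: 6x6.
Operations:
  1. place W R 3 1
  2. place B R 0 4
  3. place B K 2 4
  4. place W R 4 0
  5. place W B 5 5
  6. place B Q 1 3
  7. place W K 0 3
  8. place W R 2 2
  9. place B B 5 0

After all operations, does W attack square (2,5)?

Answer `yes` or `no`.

Op 1: place WR@(3,1)
Op 2: place BR@(0,4)
Op 3: place BK@(2,4)
Op 4: place WR@(4,0)
Op 5: place WB@(5,5)
Op 6: place BQ@(1,3)
Op 7: place WK@(0,3)
Op 8: place WR@(2,2)
Op 9: place BB@(5,0)
Per-piece attacks for W:
  WK@(0,3): attacks (0,4) (0,2) (1,3) (1,4) (1,2)
  WR@(2,2): attacks (2,3) (2,4) (2,1) (2,0) (3,2) (4,2) (5,2) (1,2) (0,2) [ray(0,1) blocked at (2,4)]
  WR@(3,1): attacks (3,2) (3,3) (3,4) (3,5) (3,0) (4,1) (5,1) (2,1) (1,1) (0,1)
  WR@(4,0): attacks (4,1) (4,2) (4,3) (4,4) (4,5) (5,0) (3,0) (2,0) (1,0) (0,0) [ray(1,0) blocked at (5,0)]
  WB@(5,5): attacks (4,4) (3,3) (2,2) [ray(-1,-1) blocked at (2,2)]
W attacks (2,5): no

Answer: no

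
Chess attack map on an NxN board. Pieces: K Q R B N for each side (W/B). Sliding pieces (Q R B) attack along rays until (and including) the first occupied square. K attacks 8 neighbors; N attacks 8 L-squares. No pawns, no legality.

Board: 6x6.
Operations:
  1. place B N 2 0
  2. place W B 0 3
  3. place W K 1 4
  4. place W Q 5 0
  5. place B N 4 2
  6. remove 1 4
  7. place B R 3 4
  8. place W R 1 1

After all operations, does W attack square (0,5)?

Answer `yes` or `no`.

Op 1: place BN@(2,0)
Op 2: place WB@(0,3)
Op 3: place WK@(1,4)
Op 4: place WQ@(5,0)
Op 5: place BN@(4,2)
Op 6: remove (1,4)
Op 7: place BR@(3,4)
Op 8: place WR@(1,1)
Per-piece attacks for W:
  WB@(0,3): attacks (1,4) (2,5) (1,2) (2,1) (3,0)
  WR@(1,1): attacks (1,2) (1,3) (1,4) (1,5) (1,0) (2,1) (3,1) (4,1) (5,1) (0,1)
  WQ@(5,0): attacks (5,1) (5,2) (5,3) (5,4) (5,5) (4,0) (3,0) (2,0) (4,1) (3,2) (2,3) (1,4) (0,5) [ray(-1,0) blocked at (2,0)]
W attacks (0,5): yes

Answer: yes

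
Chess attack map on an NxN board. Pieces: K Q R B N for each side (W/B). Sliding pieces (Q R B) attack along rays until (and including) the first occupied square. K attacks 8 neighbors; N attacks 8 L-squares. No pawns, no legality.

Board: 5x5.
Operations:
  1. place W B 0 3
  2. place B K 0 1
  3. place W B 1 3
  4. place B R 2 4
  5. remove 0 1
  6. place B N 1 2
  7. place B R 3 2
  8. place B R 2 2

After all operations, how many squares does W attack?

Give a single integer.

Op 1: place WB@(0,3)
Op 2: place BK@(0,1)
Op 3: place WB@(1,3)
Op 4: place BR@(2,4)
Op 5: remove (0,1)
Op 6: place BN@(1,2)
Op 7: place BR@(3,2)
Op 8: place BR@(2,2)
Per-piece attacks for W:
  WB@(0,3): attacks (1,4) (1,2) [ray(1,-1) blocked at (1,2)]
  WB@(1,3): attacks (2,4) (2,2) (0,4) (0,2) [ray(1,1) blocked at (2,4); ray(1,-1) blocked at (2,2)]
Union (6 distinct): (0,2) (0,4) (1,2) (1,4) (2,2) (2,4)

Answer: 6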